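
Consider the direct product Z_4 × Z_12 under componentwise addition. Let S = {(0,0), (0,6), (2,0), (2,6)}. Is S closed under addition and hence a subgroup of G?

|S| = 4 divides |G| = 48, consistent with Lagrange.
S contains the identity, every element's inverse is in S, and S is closed under +: it is a subgroup.

Yes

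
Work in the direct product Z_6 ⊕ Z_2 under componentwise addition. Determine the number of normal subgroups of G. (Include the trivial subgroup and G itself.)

G is abelian, so every subgroup is normal.
G has 10 subgroups in total, hence 10 normal subgroups.

10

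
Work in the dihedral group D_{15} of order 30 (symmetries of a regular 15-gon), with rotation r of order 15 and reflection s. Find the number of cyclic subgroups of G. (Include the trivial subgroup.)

19

A cyclic subgroup of order d is generated by each of its φ(d) elements of order d, so the cyclic subgroups of order d number (#elements of order d)/φ(d).
Cyclic subgroups by order — order 1: 1; order 2: 15; order 3: 1; order 5: 1; order 15: 1.
Total: 19.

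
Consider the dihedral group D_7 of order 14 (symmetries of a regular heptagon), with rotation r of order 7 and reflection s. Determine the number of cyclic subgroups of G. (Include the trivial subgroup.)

Group the elements of G by the cyclic subgroup they generate; each cyclic subgroup of order d accounts for φ(d) elements.
Cyclic subgroups by order — order 1: 1; order 2: 7; order 7: 1.
Total: 9.

9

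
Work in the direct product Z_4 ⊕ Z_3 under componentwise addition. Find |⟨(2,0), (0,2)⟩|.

|⟨(2,0)⟩| = 2 and |⟨(0,2)⟩| = 3, so |H| is a multiple of lcm(2, 3) = 6 and divides |G| = 12.
Closing under the operation: H = {(0,0), (0,1), (0,2), (2,0), (2,1), (2,2)}, so |H| = 6.

6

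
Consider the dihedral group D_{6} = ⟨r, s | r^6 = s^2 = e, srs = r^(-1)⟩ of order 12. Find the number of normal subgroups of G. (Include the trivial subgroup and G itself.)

G has 16 subgroups. Checking conjugation-invariance by order — order 1: 1/1 normal; order 2: 1/7 normal; order 3: 1/1 normal; order 4: 0/3 normal; order 6: 3/3 normal; order 12: 1/1 normal.
Total normal subgroups: 7.

7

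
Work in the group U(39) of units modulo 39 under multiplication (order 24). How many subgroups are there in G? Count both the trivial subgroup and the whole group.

|G| = 24, so by Lagrange every subgroup order divides 24. Divisors: 1, 2, 3, 4, 6, 8, 12, 24.
Subgroups by order — order 1: 1; order 2: 3; order 3: 1; order 4: 3; order 6: 3; order 8: 1; order 12: 3; order 24: 1.
Total: 1 + 3 + 1 + 3 + 3 + 1 + 3 + 1 = 16.

16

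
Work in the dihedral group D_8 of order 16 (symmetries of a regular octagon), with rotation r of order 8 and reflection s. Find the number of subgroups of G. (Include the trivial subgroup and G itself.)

|G| = 16, so by Lagrange every subgroup order divides 16. Divisors: 1, 2, 4, 8, 16.
Subgroups by order — order 1: 1; order 2: 9; order 4: 5; order 8: 3; order 16: 1.
Total: 1 + 9 + 5 + 3 + 1 = 19.

19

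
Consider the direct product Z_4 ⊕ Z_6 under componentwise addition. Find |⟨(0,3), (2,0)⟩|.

|⟨(0,3)⟩| = 2 and |⟨(2,0)⟩| = 2, so |H| is a multiple of lcm(2, 2) = 2 and divides |G| = 24.
Closing under the operation: H = {(0,0), (0,3), (2,0), (2,3)}, so |H| = 4.

4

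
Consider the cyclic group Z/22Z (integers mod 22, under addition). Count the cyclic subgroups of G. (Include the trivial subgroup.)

Group the elements of G by the cyclic subgroup they generate; each cyclic subgroup of order d accounts for φ(d) elements.
Cyclic subgroups by order — order 1: 1; order 2: 1; order 11: 1; order 22: 1.
Total: 4.

4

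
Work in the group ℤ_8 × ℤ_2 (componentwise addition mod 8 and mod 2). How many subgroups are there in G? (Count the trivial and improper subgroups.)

|G| = 16, so by Lagrange every subgroup order divides 16. Divisors: 1, 2, 4, 8, 16.
Subgroups by order — order 1: 1; order 2: 3; order 4: 3; order 8: 3; order 16: 1.
Total: 1 + 3 + 3 + 3 + 1 = 11.

11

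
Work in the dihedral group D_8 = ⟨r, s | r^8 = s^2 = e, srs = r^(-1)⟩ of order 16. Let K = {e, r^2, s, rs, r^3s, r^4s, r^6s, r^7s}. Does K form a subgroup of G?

No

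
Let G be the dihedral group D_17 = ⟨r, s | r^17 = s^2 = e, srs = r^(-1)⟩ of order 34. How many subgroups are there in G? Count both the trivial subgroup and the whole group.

20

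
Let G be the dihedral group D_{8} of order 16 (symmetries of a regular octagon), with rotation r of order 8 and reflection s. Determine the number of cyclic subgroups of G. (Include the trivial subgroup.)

12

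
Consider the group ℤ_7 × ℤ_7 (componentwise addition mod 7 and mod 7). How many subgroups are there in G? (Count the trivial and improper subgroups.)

|G| = 49, so by Lagrange every subgroup order divides 49. Divisors: 1, 7, 49.
Subgroups by order — order 1: 1; order 7: 8; order 49: 1.
Total: 1 + 8 + 1 = 10.

10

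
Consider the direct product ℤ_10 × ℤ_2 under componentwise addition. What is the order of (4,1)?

10

The order of (4,1) in Z_10 × Z_2 is lcm(ord(4) in Z_10, ord(1) in Z_2).
ord(4) = 5 and ord(1) = 2, so |⟨(4,1)⟩| = lcm(5, 2) = 10.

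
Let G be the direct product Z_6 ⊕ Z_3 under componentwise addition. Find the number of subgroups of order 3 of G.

4

|G| = 18 and 3 | 18, so subgroups of order 3 are possible by Lagrange.
The subgroups of order 3 are: {(0,0), (0,1), (0,2)}; {(0,0), (2,0), (4,0)}; {(0,0), (2,1), (4,2)}; {(0,0), (2,2), (4,1)}.
So G has 4 subgroups of order 3.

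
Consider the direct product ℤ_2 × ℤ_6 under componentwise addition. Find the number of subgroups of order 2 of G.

|G| = 12 and 2 | 12, so subgroups of order 2 are possible by Lagrange.
The subgroups of order 2 are: {(0,0), (0,3)}; {(0,0), (1,0)}; {(0,0), (1,3)}.
So G has 3 subgroups of order 2.

3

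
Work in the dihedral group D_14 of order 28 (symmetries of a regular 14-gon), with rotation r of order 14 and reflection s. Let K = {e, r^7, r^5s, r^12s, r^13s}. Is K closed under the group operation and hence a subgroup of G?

No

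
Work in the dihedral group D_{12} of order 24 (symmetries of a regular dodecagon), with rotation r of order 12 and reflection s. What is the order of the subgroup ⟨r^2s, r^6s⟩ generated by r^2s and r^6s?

|⟨r^2s⟩| = 2 and |⟨r^6s⟩| = 2, so |H| is a multiple of lcm(2, 2) = 2 and divides |G| = 24.
Closing under the operation: H = {e, r^4, r^8, r^2s, r^6s, r^10s}, so |H| = 6.

6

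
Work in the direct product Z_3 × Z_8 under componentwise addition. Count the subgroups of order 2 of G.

1

|G| = 24 and 2 | 24, so subgroups of order 2 are possible by Lagrange.
The subgroups of order 2 are: {(0,0), (0,4)}.
So G has 1 subgroup of order 2.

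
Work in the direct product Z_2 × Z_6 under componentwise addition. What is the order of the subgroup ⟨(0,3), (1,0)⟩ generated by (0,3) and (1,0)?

4

|⟨(0,3)⟩| = 2 and |⟨(1,0)⟩| = 2, so |H| is a multiple of lcm(2, 2) = 2 and divides |G| = 12.
Closing under the operation: H = {(0,0), (0,3), (1,0), (1,3)}, so |H| = 4.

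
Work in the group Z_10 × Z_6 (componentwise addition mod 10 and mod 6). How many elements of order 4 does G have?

0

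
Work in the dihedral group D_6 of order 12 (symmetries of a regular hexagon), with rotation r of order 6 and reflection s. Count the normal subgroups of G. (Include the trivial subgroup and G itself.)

G has 16 subgroups. Checking conjugation-invariance by order — order 1: 1/1 normal; order 2: 1/7 normal; order 3: 1/1 normal; order 4: 0/3 normal; order 6: 3/3 normal; order 12: 1/1 normal.
Total normal subgroups: 7.

7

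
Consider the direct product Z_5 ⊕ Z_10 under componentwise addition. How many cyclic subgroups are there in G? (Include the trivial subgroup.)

A cyclic subgroup of order d is generated by each of its φ(d) elements of order d, so the cyclic subgroups of order d number (#elements of order d)/φ(d).
Cyclic subgroups by order — order 1: 1; order 2: 1; order 5: 6; order 10: 6.
Total: 14.

14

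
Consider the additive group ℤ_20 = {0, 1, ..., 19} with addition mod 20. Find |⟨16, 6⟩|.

|⟨16⟩| = 5 and |⟨6⟩| = 10, so |H| is a multiple of lcm(5, 10) = 10 and divides |G| = 20.
Closing under the operation: H = {0, 2, 4, 6, 8, 10, 12, 14, 16, 18}, so |H| = 10.

10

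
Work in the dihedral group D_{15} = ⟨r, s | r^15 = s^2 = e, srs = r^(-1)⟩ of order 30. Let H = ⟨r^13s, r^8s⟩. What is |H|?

6

|⟨r^13s⟩| = 2 and |⟨r^8s⟩| = 2, so |H| is a multiple of lcm(2, 2) = 2 and divides |G| = 30.
Closing under the operation: H = {e, r^5, r^10, r^3s, r^8s, r^13s}, so |H| = 6.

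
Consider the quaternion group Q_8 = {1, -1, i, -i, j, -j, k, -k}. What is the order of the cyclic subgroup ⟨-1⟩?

2

Computing powers of -1: the smallest k with (-1)^k = e is k = 2.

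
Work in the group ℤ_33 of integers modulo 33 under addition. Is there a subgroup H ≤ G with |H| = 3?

3 | 33. A subgroup of order 3 is {0, 11, 22}.

Yes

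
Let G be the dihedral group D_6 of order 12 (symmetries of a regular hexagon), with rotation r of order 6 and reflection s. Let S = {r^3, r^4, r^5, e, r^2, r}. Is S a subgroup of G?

Yes

|S| = 6 divides |G| = 12, consistent with Lagrange.
S contains the identity, every element's inverse is in S, and S is closed under ·: it is a subgroup.
In fact S = ⟨r^5⟩.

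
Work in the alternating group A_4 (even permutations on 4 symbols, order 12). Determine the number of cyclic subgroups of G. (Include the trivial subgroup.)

A cyclic subgroup of order d is generated by each of its φ(d) elements of order d, so the cyclic subgroups of order d number (#elements of order d)/φ(d).
Cyclic subgroups by order — order 1: 1; order 2: 3; order 3: 4.
Total: 8.

8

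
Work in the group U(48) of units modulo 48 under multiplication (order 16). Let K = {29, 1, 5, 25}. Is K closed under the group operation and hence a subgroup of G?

Yes

|K| = 4 divides |G| = 16, consistent with Lagrange.
K contains the identity, every element's inverse is in K, and K is closed under ·: it is a subgroup.
In fact K = ⟨29⟩.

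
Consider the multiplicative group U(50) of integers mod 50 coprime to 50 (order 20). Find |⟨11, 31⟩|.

5

|⟨11⟩| = 5 and |⟨31⟩| = 5, so |H| is a multiple of lcm(5, 5) = 5 and divides |G| = 20.
Closing under the operation: H = {1, 11, 21, 31, 41}, so |H| = 5.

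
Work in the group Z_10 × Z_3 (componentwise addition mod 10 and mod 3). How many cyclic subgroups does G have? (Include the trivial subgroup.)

Group the elements of G by the cyclic subgroup they generate; each cyclic subgroup of order d accounts for φ(d) elements.
Cyclic subgroups by order — order 1: 1; order 2: 1; order 3: 1; order 5: 1; order 6: 1; order 10: 1; order 15: 1; order 30: 1.
Total: 8.

8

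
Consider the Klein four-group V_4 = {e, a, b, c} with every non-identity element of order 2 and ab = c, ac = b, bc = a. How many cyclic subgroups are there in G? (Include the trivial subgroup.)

4

Each element a generates a cyclic subgroup ⟨a⟩; distinct elements may generate the same one (a cyclic group of order d has φ(d) generators).
Cyclic subgroups by order — order 1: 1; order 2: 3.
Total: 4.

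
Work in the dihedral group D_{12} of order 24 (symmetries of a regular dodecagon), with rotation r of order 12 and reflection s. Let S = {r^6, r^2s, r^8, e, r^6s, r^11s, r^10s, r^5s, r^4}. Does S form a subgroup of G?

|S| = 9 does not divide |G| = 24, so by Lagrange S is not a subgroup.

No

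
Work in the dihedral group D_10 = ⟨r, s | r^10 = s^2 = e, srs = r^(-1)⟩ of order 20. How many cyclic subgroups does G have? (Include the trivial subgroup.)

14

A cyclic subgroup of order d is generated by each of its φ(d) elements of order d, so the cyclic subgroups of order d number (#elements of order d)/φ(d).
Cyclic subgroups by order — order 1: 1; order 2: 11; order 5: 1; order 10: 1.
Total: 14.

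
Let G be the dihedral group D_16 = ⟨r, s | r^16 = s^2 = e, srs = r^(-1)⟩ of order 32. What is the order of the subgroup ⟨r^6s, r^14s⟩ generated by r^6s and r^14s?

|⟨r^6s⟩| = 2 and |⟨r^14s⟩| = 2, so |H| is a multiple of lcm(2, 2) = 2 and divides |G| = 32.
Closing under the operation: H = {e, r^8, r^6s, r^14s}, so |H| = 4.

4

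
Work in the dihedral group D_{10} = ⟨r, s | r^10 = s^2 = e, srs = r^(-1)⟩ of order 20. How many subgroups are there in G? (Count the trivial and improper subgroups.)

|G| = 20, so by Lagrange every subgroup order divides 20. Divisors: 1, 2, 4, 5, 10, 20.
Subgroups by order — order 1: 1; order 2: 11; order 4: 5; order 5: 1; order 10: 3; order 20: 1.
Total: 1 + 11 + 5 + 1 + 3 + 1 = 22.

22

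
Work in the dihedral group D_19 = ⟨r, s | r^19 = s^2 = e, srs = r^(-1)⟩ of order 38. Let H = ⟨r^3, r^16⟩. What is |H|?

19

|⟨r^3⟩| = 19 and |⟨r^16⟩| = 19, so |H| is a multiple of lcm(19, 19) = 19 and divides |G| = 38.
Closing under the operation: H = {e, r, r^2, r^3, r^4, r^5, r^6, r^7, r^8, r^9, r^10, r^11, r^12, r^13, r^14, r^15, r^16, r^17, r^18}, so |H| = 19.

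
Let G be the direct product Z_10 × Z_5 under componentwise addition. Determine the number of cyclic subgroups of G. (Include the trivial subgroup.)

A cyclic subgroup of order d is generated by each of its φ(d) elements of order d, so the cyclic subgroups of order d number (#elements of order d)/φ(d).
Cyclic subgroups by order — order 1: 1; order 2: 1; order 5: 6; order 10: 6.
Total: 14.

14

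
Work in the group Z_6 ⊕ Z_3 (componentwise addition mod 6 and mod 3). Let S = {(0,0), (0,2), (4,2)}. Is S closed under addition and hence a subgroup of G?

(0,2) ∈ S but its inverse (0,1) ∉ S, so S is not a subgroup.

No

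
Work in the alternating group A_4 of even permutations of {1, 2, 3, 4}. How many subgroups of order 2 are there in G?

3

|G| = 12 and 2 | 12, so subgroups of order 2 are possible by Lagrange.
The subgroups of order 2 are: {e, (1 2)(3 4)}; {e, (1 3)(2 4)}; {e, (1 4)(2 3)}.
So G has 3 subgroups of order 2.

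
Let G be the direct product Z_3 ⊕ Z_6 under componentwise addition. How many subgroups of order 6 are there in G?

4

|G| = 18 and 6 | 18, so subgroups of order 6 are possible by Lagrange.
The subgroups of order 6 are: {(0,0), (0,1), (0,2), (0,3), (0,4), (0,5)}; {(0,0), (0,3), (1,0), (1,3), (2,0), (2,3)}; {(0,0), (0,3), (1,1), (1,4), (2,2), (2,5)}; {(0,0), (0,3), (1,2), (1,5), (2,1), (2,4)}.
So G has 4 subgroups of order 6.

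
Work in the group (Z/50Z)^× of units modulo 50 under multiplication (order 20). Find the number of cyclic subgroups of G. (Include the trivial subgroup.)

A cyclic subgroup of order d is generated by each of its φ(d) elements of order d, so the cyclic subgroups of order d number (#elements of order d)/φ(d).
Cyclic subgroups by order — order 1: 1; order 2: 1; order 4: 1; order 5: 1; order 10: 1; order 20: 1.
Total: 6.

6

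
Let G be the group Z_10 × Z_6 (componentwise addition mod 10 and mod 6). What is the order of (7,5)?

30

The order of (7,5) in Z_10 × Z_6 is lcm(ord(7) in Z_10, ord(5) in Z_6).
ord(7) = 10 and ord(5) = 6, so |⟨(7,5)⟩| = lcm(10, 6) = 30.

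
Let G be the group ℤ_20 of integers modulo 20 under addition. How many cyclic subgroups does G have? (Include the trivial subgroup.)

Each element a generates a cyclic subgroup ⟨a⟩; distinct elements may generate the same one (a cyclic group of order d has φ(d) generators).
Cyclic subgroups by order — order 1: 1; order 2: 1; order 4: 1; order 5: 1; order 10: 1; order 20: 1.
Total: 6.

6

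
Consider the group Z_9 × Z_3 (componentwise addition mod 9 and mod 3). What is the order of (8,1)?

9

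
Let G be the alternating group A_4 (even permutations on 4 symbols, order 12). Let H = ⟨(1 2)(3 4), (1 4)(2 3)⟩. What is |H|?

4

|⟨(1 2)(3 4)⟩| = 2 and |⟨(1 4)(2 3)⟩| = 2, so |H| is a multiple of lcm(2, 2) = 2 and divides |G| = 12.
Closing under the operation: H = {e, (1 2)(3 4), (1 3)(2 4), (1 4)(2 3)}, so |H| = 4.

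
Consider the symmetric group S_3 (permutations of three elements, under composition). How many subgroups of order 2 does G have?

3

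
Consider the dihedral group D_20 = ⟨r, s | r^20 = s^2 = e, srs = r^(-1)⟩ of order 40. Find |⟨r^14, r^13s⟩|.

20

|⟨r^14⟩| = 10 and |⟨r^13s⟩| = 2, so |H| is a multiple of lcm(10, 2) = 10 and divides |G| = 40.
Closing under the operation: H = {e, r^2, r^4, r^6, r^8, r^10, r^12, r^14, r^16, r^18, rs, r^3s, r^5s, r^7s, r^9s, r^11s, r^13s, r^15s, r^17s, r^19s}, so |H| = 20.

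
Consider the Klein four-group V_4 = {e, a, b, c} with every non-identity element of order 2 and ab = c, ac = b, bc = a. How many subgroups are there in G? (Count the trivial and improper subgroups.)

5

|G| = 4, so by Lagrange every subgroup order divides 4. Divisors: 1, 2, 4.
Subgroups by order — order 1: 1; order 2: 3; order 4: 1.
Total: 1 + 3 + 1 = 5.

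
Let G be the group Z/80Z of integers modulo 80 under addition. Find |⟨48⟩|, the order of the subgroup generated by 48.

5

In Z/80Z, the order of an element a is n/gcd(a, n).
gcd(48, 80) = 16, so |⟨48⟩| = 80/16 = 5.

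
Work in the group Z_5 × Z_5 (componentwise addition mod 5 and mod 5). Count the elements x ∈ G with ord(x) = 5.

24

An element (a,b) has order lcm(ord(a), ord(b)); count pairs with lcm equal to 5.
Enumerating gives 24 such elements.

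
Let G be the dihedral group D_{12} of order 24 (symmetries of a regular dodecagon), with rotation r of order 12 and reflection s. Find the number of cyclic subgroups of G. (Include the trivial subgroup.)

Each element a generates a cyclic subgroup ⟨a⟩; distinct elements may generate the same one (a cyclic group of order d has φ(d) generators).
Cyclic subgroups by order — order 1: 1; order 2: 13; order 3: 1; order 4: 1; order 6: 1; order 12: 1.
Total: 18.

18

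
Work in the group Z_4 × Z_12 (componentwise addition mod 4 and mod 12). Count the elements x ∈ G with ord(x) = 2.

An element (a,b) has order lcm(ord(a), ord(b)); count pairs with lcm equal to 2.
Enumerating gives 3 such elements.

3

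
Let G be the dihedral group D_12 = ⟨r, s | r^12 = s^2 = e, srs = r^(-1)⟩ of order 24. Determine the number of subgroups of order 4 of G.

7

|G| = 24 and 4 | 24, so subgroups of order 4 are possible by Lagrange.
The subgroups of order 4 are: {e, r^6, r^4s, r^10s}; {e, r^6, r^5s, r^11s}; {e, r^6, r^2s, r^8s}; {e, r^3, r^6, r^9}; … (7 in all).
So G has 7 subgroups of order 4.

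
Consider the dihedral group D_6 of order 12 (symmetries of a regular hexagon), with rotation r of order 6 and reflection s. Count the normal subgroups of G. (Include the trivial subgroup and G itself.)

7

G has 16 subgroups. Checking conjugation-invariance by order — order 1: 1/1 normal; order 2: 1/7 normal; order 3: 1/1 normal; order 4: 0/3 normal; order 6: 3/3 normal; order 12: 1/1 normal.
Total normal subgroups: 7.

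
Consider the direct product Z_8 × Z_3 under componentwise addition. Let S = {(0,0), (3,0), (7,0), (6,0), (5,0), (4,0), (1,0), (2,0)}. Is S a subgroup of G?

|S| = 8 divides |G| = 24, consistent with Lagrange.
S contains the identity, every element's inverse is in S, and S is closed under +: it is a subgroup.
In fact S = ⟨(7,0)⟩.

Yes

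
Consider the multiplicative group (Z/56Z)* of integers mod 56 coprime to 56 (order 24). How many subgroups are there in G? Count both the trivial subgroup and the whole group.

|G| = 24, so by Lagrange every subgroup order divides 24. Divisors: 1, 2, 3, 4, 6, 8, 12, 24.
Subgroups by order — order 1: 1; order 2: 7; order 3: 1; order 4: 7; order 6: 7; order 8: 1; order 12: 7; order 24: 1.
Total: 1 + 7 + 1 + 7 + 7 + 1 + 7 + 1 = 32.

32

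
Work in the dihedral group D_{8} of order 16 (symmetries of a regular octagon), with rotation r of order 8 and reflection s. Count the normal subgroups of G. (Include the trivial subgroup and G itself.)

7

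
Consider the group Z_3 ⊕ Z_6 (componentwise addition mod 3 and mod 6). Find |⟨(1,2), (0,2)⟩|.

|⟨(1,2)⟩| = 3 and |⟨(0,2)⟩| = 3, so |H| is a multiple of lcm(3, 3) = 3 and divides |G| = 18.
Closing under the operation: H = {(0,0), (0,2), (0,4), (1,0), (1,2), (1,4), (2,0), (2,2), (2,4)}, so |H| = 9.

9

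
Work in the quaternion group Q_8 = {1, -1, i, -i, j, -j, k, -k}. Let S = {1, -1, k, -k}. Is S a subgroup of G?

Yes

|S| = 4 divides |G| = 8, consistent with Lagrange.
S contains the identity, every element's inverse is in S, and S is closed under ·: it is a subgroup.
In fact S = ⟨-k⟩.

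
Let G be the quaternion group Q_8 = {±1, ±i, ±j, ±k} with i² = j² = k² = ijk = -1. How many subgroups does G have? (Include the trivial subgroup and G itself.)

6

|G| = 8, so by Lagrange every subgroup order divides 8. Divisors: 1, 2, 4, 8.
Subgroups by order — order 1: 1; order 2: 1; order 4: 3; order 8: 1.
Total: 1 + 1 + 3 + 1 = 6.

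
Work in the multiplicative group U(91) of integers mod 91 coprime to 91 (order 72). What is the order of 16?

3

Compute successive powers of 16 mod 91: 16, 74, 1; 16^3 ≡ 1 (mod 91).
So |⟨16⟩| = 3.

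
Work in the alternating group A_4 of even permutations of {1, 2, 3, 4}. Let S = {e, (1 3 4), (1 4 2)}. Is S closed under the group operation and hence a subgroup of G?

(1 3 4) ∈ S but its inverse (1 4 3) ∉ S, so S is not a subgroup.

No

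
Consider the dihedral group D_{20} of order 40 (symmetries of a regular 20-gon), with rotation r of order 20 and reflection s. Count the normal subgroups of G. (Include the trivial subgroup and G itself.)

G has 48 subgroups. Checking conjugation-invariance by order — order 1: 1/1 normal; order 2: 1/21 normal; order 4: 1/11 normal; order 5: 1/1 normal; order 8: 0/5 normal; order 10: 1/5 normal; order 20: 3/3 normal; order 40: 1/1 normal.
Total normal subgroups: 9.

9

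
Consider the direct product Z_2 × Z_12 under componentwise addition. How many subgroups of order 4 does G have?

|G| = 24 and 4 | 24, so subgroups of order 4 are possible by Lagrange.
The subgroups of order 4 are: {(0,0), (0,3), (0,6), (0,9)}; {(0,0), (0,6), (1,0), (1,6)}; {(0,0), (0,6), (1,3), (1,9)}.
So G has 3 subgroups of order 4.

3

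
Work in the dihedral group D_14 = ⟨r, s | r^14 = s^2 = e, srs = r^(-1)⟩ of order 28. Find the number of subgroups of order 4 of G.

|G| = 28 and 4 | 28, so subgroups of order 4 are possible by Lagrange.
The subgroups of order 4 are: {e, r^7, r^3s, r^10s}; {e, r^7, r^4s, r^11s}; {e, r^7, r^5s, r^12s}; {e, r^7, r^6s, r^13s}; … (7 in all).
So G has 7 subgroups of order 4.

7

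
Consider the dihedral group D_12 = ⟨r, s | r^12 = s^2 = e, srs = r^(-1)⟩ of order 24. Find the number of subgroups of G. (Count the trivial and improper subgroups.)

34

|G| = 24, so by Lagrange every subgroup order divides 24. Divisors: 1, 2, 3, 4, 6, 8, 12, 24.
Subgroups by order — order 1: 1; order 2: 13; order 3: 1; order 4: 7; order 6: 5; order 8: 3; order 12: 3; order 24: 1.
Total: 1 + 13 + 1 + 7 + 5 + 3 + 3 + 1 = 34.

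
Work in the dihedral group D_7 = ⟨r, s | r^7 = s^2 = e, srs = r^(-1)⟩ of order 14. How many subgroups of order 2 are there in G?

|G| = 14 and 2 | 14, so subgroups of order 2 are possible by Lagrange.
The subgroups of order 2 are: {e, r^2s}; {e, r^3s}; {e, r^4s}; {e, r^5s}; … (7 in all).
So G has 7 subgroups of order 2.

7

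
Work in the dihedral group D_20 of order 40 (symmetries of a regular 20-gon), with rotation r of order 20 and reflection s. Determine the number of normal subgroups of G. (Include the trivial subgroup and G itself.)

G has 48 subgroups. Checking conjugation-invariance by order — order 1: 1/1 normal; order 2: 1/21 normal; order 4: 1/11 normal; order 5: 1/1 normal; order 8: 0/5 normal; order 10: 1/5 normal; order 20: 3/3 normal; order 40: 1/1 normal.
Total normal subgroups: 9.

9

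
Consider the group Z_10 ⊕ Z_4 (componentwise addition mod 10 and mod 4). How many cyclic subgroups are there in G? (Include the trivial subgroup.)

Each element a generates a cyclic subgroup ⟨a⟩; distinct elements may generate the same one (a cyclic group of order d has φ(d) generators).
Cyclic subgroups by order — order 1: 1; order 2: 3; order 4: 2; order 5: 1; order 10: 3; order 20: 2.
Total: 12.

12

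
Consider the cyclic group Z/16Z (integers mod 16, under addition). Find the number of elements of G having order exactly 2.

1

In a cyclic group of order 16, the number of elements of order d (for d | 16) is φ(d).
φ(2) = 1.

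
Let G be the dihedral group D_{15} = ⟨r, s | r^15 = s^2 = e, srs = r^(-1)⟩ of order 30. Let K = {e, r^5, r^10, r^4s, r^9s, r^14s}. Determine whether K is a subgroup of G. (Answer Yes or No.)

|K| = 6 divides |G| = 30, consistent with Lagrange.
K contains the identity, every element's inverse is in K, and K is closed under ·: it is a subgroup.

Yes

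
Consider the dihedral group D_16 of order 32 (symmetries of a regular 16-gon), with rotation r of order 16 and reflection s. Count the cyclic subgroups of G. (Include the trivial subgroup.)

Each element a generates a cyclic subgroup ⟨a⟩; distinct elements may generate the same one (a cyclic group of order d has φ(d) generators).
Cyclic subgroups by order — order 1: 1; order 2: 17; order 4: 1; order 8: 1; order 16: 1.
Total: 21.

21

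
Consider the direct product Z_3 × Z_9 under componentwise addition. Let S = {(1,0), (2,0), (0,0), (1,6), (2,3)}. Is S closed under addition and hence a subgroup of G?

No

|S| = 5 does not divide |G| = 27, so by Lagrange S is not a subgroup.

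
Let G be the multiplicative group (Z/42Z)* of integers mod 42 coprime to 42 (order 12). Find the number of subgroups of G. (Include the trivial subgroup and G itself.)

10

|G| = 12, so by Lagrange every subgroup order divides 12. Divisors: 1, 2, 3, 4, 6, 12.
Subgroups by order — order 1: 1; order 2: 3; order 3: 1; order 4: 1; order 6: 3; order 12: 1.
Total: 1 + 3 + 1 + 1 + 3 + 1 = 10.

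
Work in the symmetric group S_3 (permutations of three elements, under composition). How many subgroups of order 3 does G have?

|G| = 6 and 3 | 6, so subgroups of order 3 are possible by Lagrange.
The subgroups of order 3 are: {e, (1 2 3), (1 3 2)}.
So G has 1 subgroup of order 3.

1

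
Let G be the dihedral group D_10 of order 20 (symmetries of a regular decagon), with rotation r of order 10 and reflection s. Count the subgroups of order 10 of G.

|G| = 20 and 10 | 20, so subgroups of order 10 are possible by Lagrange.
The subgroups of order 10 are: {e, r, r^2, r^3, r^4, r^5, r^6, r^7, r^8, r^9}; {e, r^2, r^4, r^6, r^8, s, r^2s, r^4s, r^6s, r^8s}; {e, r^2, r^4, r^6, r^8, rs, r^3s, r^5s, r^7s, r^9s}.
So G has 3 subgroups of order 10.

3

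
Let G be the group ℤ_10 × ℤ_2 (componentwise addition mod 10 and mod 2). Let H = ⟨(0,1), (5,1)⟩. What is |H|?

|⟨(0,1)⟩| = 2 and |⟨(5,1)⟩| = 2, so |H| is a multiple of lcm(2, 2) = 2 and divides |G| = 20.
Closing under the operation: H = {(0,0), (0,1), (5,0), (5,1)}, so |H| = 4.

4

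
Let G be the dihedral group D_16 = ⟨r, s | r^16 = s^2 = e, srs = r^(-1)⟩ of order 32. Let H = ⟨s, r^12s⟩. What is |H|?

|⟨s⟩| = 2 and |⟨r^12s⟩| = 2, so |H| is a multiple of lcm(2, 2) = 2 and divides |G| = 32.
Closing under the operation: H = {e, r^4, r^8, r^12, s, r^4s, r^8s, r^12s}, so |H| = 8.

8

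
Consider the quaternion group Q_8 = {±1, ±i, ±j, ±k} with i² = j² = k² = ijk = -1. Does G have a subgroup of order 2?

2 | 8. A subgroup of order 2 is {1, -1}.

Yes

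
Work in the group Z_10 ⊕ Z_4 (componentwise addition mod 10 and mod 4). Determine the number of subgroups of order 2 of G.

3

|G| = 40 and 2 | 40, so subgroups of order 2 are possible by Lagrange.
The subgroups of order 2 are: {(0,0), (0,2)}; {(0,0), (5,0)}; {(0,0), (5,2)}.
So G has 3 subgroups of order 2.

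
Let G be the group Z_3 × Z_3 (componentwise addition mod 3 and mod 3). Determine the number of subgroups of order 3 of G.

|G| = 9 and 3 | 9, so subgroups of order 3 are possible by Lagrange.
The subgroups of order 3 are: {(0,0), (0,1), (0,2)}; {(0,0), (1,0), (2,0)}; {(0,0), (1,1), (2,2)}; {(0,0), (1,2), (2,1)}.
So G has 4 subgroups of order 3.

4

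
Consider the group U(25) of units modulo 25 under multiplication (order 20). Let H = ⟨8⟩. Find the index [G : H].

|⟨8⟩| = 20 and |G| = 20.
By Lagrange, [G : H] = |G|/|H| = 20/20 = 1.

1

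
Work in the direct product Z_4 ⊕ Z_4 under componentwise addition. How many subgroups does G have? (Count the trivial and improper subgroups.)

15

|G| = 16, so by Lagrange every subgroup order divides 16. Divisors: 1, 2, 4, 8, 16.
Subgroups by order — order 1: 1; order 2: 3; order 4: 7; order 8: 3; order 16: 1.
Total: 1 + 3 + 7 + 3 + 1 = 15.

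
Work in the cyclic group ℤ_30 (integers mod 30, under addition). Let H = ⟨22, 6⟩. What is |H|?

15

|⟨22⟩| = 15 and |⟨6⟩| = 5, so |H| is a multiple of lcm(15, 5) = 15 and divides |G| = 30.
Closing under the operation: H = {0, 2, 4, 6, 8, 10, 12, 14, 16, 18, 20, 22, 24, 26, 28}, so |H| = 15.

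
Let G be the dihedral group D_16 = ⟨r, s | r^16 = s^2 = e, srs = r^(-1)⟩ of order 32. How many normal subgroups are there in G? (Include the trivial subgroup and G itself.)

8

G has 36 subgroups. Checking conjugation-invariance by order — order 1: 1/1 normal; order 2: 1/17 normal; order 4: 1/9 normal; order 8: 1/5 normal; order 16: 3/3 normal; order 32: 1/1 normal.
Total normal subgroups: 8.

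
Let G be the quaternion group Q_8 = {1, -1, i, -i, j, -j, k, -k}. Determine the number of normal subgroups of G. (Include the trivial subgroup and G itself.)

G has 6 subgroups. Checking conjugation-invariance by order — order 1: 1/1 normal; order 2: 1/1 normal; order 4: 3/3 normal; order 8: 1/1 normal.
Total normal subgroups: 6.

6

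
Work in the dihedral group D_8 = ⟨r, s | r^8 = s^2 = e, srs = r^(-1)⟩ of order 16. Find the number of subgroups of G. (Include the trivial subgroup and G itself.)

|G| = 16, so by Lagrange every subgroup order divides 16. Divisors: 1, 2, 4, 8, 16.
Subgroups by order — order 1: 1; order 2: 9; order 4: 5; order 8: 3; order 16: 1.
Total: 1 + 9 + 5 + 3 + 1 = 19.

19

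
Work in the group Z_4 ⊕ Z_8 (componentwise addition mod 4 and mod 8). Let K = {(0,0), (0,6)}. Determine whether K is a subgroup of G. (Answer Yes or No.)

(0,6) ∈ K but its inverse (0,2) ∉ K, so K is not a subgroup.

No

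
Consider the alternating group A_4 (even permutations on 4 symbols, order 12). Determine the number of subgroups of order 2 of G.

|G| = 12 and 2 | 12, so subgroups of order 2 are possible by Lagrange.
The subgroups of order 2 are: {e, (1 2)(3 4)}; {e, (1 3)(2 4)}; {e, (1 4)(2 3)}.
So G has 3 subgroups of order 2.

3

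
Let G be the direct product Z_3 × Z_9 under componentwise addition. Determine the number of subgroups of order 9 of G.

|G| = 27 and 9 | 27, so subgroups of order 9 are possible by Lagrange.
The subgroups of order 9 are: {(0,0), (0,1), (0,2), (0,3), (0,4), (0,5), (0,6), (0,7), (0,8)}; {(0,0), (0,3), (0,6), (1,0), (1,3), (1,6), (2,0), (2,3), (2,6)}; {(0,0), (0,3), (0,6), (1,1), (1,4), (1,7), (2,2), (2,5), (2,8)}; {(0,0), (0,3), (0,6), (1,2), (1,5), (1,8), (2,1), (2,4), (2,7)}.
So G has 4 subgroups of order 9.

4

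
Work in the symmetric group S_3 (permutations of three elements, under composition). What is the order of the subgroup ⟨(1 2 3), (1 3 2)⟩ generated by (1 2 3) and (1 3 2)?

3

|⟨(1 2 3)⟩| = 3 and |⟨(1 3 2)⟩| = 3, so |H| is a multiple of lcm(3, 3) = 3 and divides |G| = 6.
Closing under the operation: H = {e, (1 2 3), (1 3 2)}, so |H| = 3.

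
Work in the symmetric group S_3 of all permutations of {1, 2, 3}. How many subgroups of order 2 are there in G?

|G| = 6 and 2 | 6, so subgroups of order 2 are possible by Lagrange.
The subgroups of order 2 are: {e, (1 2)}; {e, (1 3)}; {e, (2 3)}.
So G has 3 subgroups of order 2.

3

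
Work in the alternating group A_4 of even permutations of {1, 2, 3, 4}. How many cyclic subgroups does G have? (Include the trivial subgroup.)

8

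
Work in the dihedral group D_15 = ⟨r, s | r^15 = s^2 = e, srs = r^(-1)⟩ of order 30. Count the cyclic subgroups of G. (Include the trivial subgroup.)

19

Each element a generates a cyclic subgroup ⟨a⟩; distinct elements may generate the same one (a cyclic group of order d has φ(d) generators).
Cyclic subgroups by order — order 1: 1; order 2: 15; order 3: 1; order 5: 1; order 15: 1.
Total: 19.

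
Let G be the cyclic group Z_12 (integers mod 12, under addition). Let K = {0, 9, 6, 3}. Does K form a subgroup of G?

|K| = 4 divides |G| = 12, consistent with Lagrange.
K contains the identity, every element's inverse is in K, and K is closed under +: it is a subgroup.
In fact K = ⟨9⟩.

Yes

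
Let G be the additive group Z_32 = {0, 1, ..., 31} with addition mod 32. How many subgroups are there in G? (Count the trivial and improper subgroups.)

Subgroups of the cyclic group Z_32 correspond bijectively to divisors of 32.
Divisors of 32: 1, 2, 4, 8, 16, 32.
So Z_32 has 6 subgroups.

6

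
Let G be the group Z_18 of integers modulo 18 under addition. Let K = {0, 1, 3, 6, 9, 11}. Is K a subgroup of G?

No

1 ∈ K but its inverse 17 ∉ K, so K is not a subgroup.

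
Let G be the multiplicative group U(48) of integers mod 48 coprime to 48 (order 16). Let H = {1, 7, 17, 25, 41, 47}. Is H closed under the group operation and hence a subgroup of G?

|H| = 6 does not divide |G| = 16, so by Lagrange H is not a subgroup.

No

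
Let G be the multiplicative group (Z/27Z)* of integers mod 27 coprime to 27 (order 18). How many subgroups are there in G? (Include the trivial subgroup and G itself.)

|G| = 18, so by Lagrange every subgroup order divides 18. Divisors: 1, 2, 3, 6, 9, 18.
Subgroups by order — order 1: 1; order 2: 1; order 3: 1; order 6: 1; order 9: 1; order 18: 1.
Total: 1 + 1 + 1 + 1 + 1 + 1 = 6.

6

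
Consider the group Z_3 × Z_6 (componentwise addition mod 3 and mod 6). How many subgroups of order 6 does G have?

4

|G| = 18 and 6 | 18, so subgroups of order 6 are possible by Lagrange.
The subgroups of order 6 are: {(0,0), (0,1), (0,2), (0,3), (0,4), (0,5)}; {(0,0), (0,3), (1,0), (1,3), (2,0), (2,3)}; {(0,0), (0,3), (1,1), (1,4), (2,2), (2,5)}; {(0,0), (0,3), (1,2), (1,5), (2,1), (2,4)}.
So G has 4 subgroups of order 6.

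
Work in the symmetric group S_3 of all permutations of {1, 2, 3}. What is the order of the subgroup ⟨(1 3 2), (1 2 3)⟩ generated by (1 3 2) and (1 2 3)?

|⟨(1 3 2)⟩| = 3 and |⟨(1 2 3)⟩| = 3, so |H| is a multiple of lcm(3, 3) = 3 and divides |G| = 6.
Closing under the operation: H = {e, (1 2 3), (1 3 2)}, so |H| = 3.

3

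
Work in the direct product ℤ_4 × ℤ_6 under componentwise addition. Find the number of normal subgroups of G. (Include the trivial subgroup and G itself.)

16

G is abelian, so every subgroup is normal.
G has 16 subgroups in total, hence 16 normal subgroups.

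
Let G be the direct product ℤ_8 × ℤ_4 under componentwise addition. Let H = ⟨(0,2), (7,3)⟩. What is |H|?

16

|⟨(0,2)⟩| = 2 and |⟨(7,3)⟩| = 8, so |H| is a multiple of lcm(2, 8) = 8 and divides |G| = 32.
Closing under the operation: H = {(0,0), (0,2), (1,1), (1,3), (2,0), (2,2), (3,1), (3,3), (4,0), (4,2), (5,1), (5,3), (6,0), (6,2), (7,1), (7,3)}, so |H| = 16.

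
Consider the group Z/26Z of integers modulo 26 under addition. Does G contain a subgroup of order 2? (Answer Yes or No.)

Yes

2 | 26. A subgroup of order 2 is {0, 13}.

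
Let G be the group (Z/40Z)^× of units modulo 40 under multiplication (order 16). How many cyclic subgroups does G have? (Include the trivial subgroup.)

12

A cyclic subgroup of order d is generated by each of its φ(d) elements of order d, so the cyclic subgroups of order d number (#elements of order d)/φ(d).
Cyclic subgroups by order — order 1: 1; order 2: 7; order 4: 4.
Total: 12.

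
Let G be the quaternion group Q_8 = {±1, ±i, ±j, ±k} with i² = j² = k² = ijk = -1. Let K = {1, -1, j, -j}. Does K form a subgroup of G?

Yes

|K| = 4 divides |G| = 8, consistent with Lagrange.
K contains the identity, every element's inverse is in K, and K is closed under ·: it is a subgroup.
In fact K = ⟨j⟩.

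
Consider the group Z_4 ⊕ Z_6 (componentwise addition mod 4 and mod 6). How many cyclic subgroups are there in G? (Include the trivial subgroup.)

A cyclic subgroup of order d is generated by each of its φ(d) elements of order d, so the cyclic subgroups of order d number (#elements of order d)/φ(d).
Cyclic subgroups by order — order 1: 1; order 2: 3; order 3: 1; order 4: 2; order 6: 3; order 12: 2.
Total: 12.

12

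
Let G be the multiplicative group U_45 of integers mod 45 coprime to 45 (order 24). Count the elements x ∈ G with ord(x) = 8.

No element of G has order 8 (even though 8 | 24).

0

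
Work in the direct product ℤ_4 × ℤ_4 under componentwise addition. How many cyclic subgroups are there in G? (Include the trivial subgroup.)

10

Each element a generates a cyclic subgroup ⟨a⟩; distinct elements may generate the same one (a cyclic group of order d has φ(d) generators).
Cyclic subgroups by order — order 1: 1; order 2: 3; order 4: 6.
Total: 10.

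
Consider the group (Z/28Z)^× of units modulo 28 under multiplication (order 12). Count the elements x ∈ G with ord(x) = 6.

6

The elements of order 6 are: 3, 5, 11, 17, 19, 23.
That's 6.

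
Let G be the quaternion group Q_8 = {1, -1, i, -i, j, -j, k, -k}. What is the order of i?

4

Computing powers of i: the smallest k with (i)^k = e is k = 4.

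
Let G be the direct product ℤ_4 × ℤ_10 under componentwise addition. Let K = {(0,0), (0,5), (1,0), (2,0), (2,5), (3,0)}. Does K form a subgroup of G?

No

|K| = 6 does not divide |G| = 40, so by Lagrange K is not a subgroup.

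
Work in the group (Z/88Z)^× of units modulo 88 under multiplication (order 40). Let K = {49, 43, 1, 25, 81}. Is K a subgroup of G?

49 ∈ K but its inverse 9 ∉ K, so K is not a subgroup.

No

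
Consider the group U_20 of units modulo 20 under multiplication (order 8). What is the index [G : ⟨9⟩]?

4

|⟨9⟩| = 2 and |G| = 8.
By Lagrange, [G : H] = |G|/|H| = 8/2 = 4.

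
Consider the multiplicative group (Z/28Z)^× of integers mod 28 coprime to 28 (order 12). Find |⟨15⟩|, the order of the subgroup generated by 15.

Compute successive powers of 15 mod 28: 15, 1; 15^2 ≡ 1 (mod 28).
So |⟨15⟩| = 2.

2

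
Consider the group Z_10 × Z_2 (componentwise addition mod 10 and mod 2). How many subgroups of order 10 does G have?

3

|G| = 20 and 10 | 20, so subgroups of order 10 are possible by Lagrange.
The subgroups of order 10 are: {(0,0), (0,1), (2,0), (2,1), (4,0), (4,1), (6,0), (6,1), (8,0), (8,1)}; {(0,0), (1,0), (2,0), (3,0), (4,0), (5,0), (6,0), (7,0), (8,0), (9,0)}; {(0,0), (1,1), (2,0), (3,1), (4,0), (5,1), (6,0), (7,1), (8,0), (9,1)}.
So G has 3 subgroups of order 10.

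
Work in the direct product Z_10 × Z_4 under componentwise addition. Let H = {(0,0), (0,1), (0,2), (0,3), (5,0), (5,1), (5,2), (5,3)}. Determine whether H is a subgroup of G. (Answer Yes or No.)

|H| = 8 divides |G| = 40, consistent with Lagrange.
H contains the identity, every element's inverse is in H, and H is closed under +: it is a subgroup.

Yes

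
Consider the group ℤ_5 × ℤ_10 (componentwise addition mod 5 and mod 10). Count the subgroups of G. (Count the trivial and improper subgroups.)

16

|G| = 50, so by Lagrange every subgroup order divides 50. Divisors: 1, 2, 5, 10, 25, 50.
Subgroups by order — order 1: 1; order 2: 1; order 5: 6; order 10: 6; order 25: 1; order 50: 1.
Total: 1 + 1 + 6 + 6 + 1 + 1 = 16.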